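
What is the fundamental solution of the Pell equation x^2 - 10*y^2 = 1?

First expand sqrt(10) as a continued fraction. With x_i = (sqrt(10) + m_i)/d_i and (m_0, d_0) = (0, 1): a_0 = floor(sqrt(10)) = 3, since 3^2 = 9 <= 10 < 16 = 4^2.
Iterate m_{i+1} = d_i*a_i - m_i, d_{i+1} = (10 - m_{i+1}^2)/d_i, a_{i+1} = floor((a_0 + m_{i+1})/d_{i+1}):
  m_1 = 1*3 - 0 = 3, d_1 = (10 - 3^2)/1 = 1/1 = 1, a_1 = floor((3 + 3)/1) = 6.
  m_2 = 1*6 - 3 = 3, d_2 = (10 - 3^2)/1 = 1/1 = 1: (m_2, d_2) = (m_1, d_1) = (3, 1), so from here the quotient a_1 repeats; the period length is 1.
So sqrt(10) = [3; (6)] with period length k = 1.
k is odd, so (p_{k-1}, q_{k-1}) only solves x^2 - 10y^2 = -1 and the fundamental solution of x^2 - 10y^2 = 1 is (p_{2k-1}, q_{2k-1}) = (p_1, q_1); compute convergents through index 1, running through the period twice.
Convergents (p_i = a_i*p_{i-1} + p_{i-2}, q_i = a_i*q_{i-1} + q_{i-2} with p_{-2}=0, p_{-1}=1, q_{-2}=1, q_{-1}=0):
  i=0: a_0=3, p_0 = 3*1 + 0 = 3, q_0 = 3*0 + 1 = 1.
  i=1: a_1=6, p_1 = 6*3 + 1 = 19, q_1 = 6*1 + 0 = 6.
Indeed p_0^2 - 10*q_0^2 = 9 - 10 = -1, not +1.
Check: 19^2 - 10*6^2 = 361 - 360 = 1, so (x, y) = (19, 6) solves the equation, and by the theorem it is the least positive solution.

(x, y) = (19, 6)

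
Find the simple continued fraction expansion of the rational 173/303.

[0; 1, 1, 3, 43]

Run the Euclidean algorithm on 173 and 303; the successive quotients are the partial quotients a_0, a_1, ... (each step inverts the fractional part left over by the previous one):
  173 = 0*303 + 173, so a_0 = 0.
  303 = 1*173 + 130, so a_1 = 1.
  173 = 1*130 + 43, so a_2 = 1.
  130 = 3*43 + 1, so a_3 = 3.
  43 = 43*1 + 0, so a_4 = 43.
The remainder reaches 0 after 5 divisions, so the expansion has 5 partial quotients, read off in order.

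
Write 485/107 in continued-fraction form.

Run the Euclidean algorithm on 485 and 107; the successive quotients are the partial quotients a_0, a_1, ... (each step inverts the fractional part left over by the previous one):
  485 = 4*107 + 57, so a_0 = 4.
  107 = 1*57 + 50, so a_1 = 1.
  57 = 1*50 + 7, so a_2 = 1.
  50 = 7*7 + 1, so a_3 = 7.
  7 = 7*1 + 0, so a_4 = 7.
The remainder reaches 0 after 5 divisions, so the expansion has 5 partial quotients, read off in order.

[4; 1, 1, 7, 7]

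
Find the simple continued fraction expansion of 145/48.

[3; 48]

Run the Euclidean algorithm on 145 and 48; the successive quotients are the partial quotients a_0, a_1, ... (each step inverts the fractional part left over by the previous one):
  145 = 3*48 + 1, so a_0 = 3.
  48 = 48*1 + 0, so a_1 = 48.
The remainder reaches 0 after 2 divisions, so the expansion has 2 partial quotients, read off in order.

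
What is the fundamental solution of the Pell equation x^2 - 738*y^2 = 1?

(x, y) = (163, 6)

First expand sqrt(738) as a continued fraction. With x_i = (sqrt(738) + m_i)/d_i and (m_0, d_0) = (0, 1): a_0 = floor(sqrt(738)) = 27, since 27^2 = 729 <= 738 < 784 = 28^2.
Iterate m_{i+1} = d_i*a_i - m_i, d_{i+1} = (738 - m_{i+1}^2)/d_i, a_{i+1} = floor((a_0 + m_{i+1})/d_{i+1}):
  m_1 = 1*27 - 0 = 27, d_1 = (738 - 27^2)/1 = 9/1 = 9, a_1 = floor((27 + 27)/9) = 6.
  m_2 = 9*6 - 27 = 27, d_2 = (738 - 27^2)/9 = 9/9 = 1, a_2 = floor((27 + 27)/1) = 54.
  m_3 = 1*54 - 27 = 27, d_3 = (738 - 27^2)/1 = 9/1 = 9: (m_3, d_3) = (m_1, d_1) = (27, 9), so from here the quotients repeat a_1, a_2; the period length is 2.
So sqrt(738) = [27; (6, 54)] with period length k = 2.
k is even, so the fundamental solution of x^2 - 738y^2 = 1 is (p_{k-1}, q_{k-1}) = (p_1, q_1); compute convergents through index 1.
Convergents (p_i = a_i*p_{i-1} + p_{i-2}, q_i = a_i*q_{i-1} + q_{i-2} with p_{-2}=0, p_{-1}=1, q_{-2}=1, q_{-1}=0):
  i=0: a_0=27, p_0 = 27*1 + 0 = 27, q_0 = 27*0 + 1 = 1.
  i=1: a_1=6, p_1 = 6*27 + 1 = 163, q_1 = 6*1 + 0 = 6.
Check: 163^2 - 738*6^2 = 26569 - 26568 = 1, so (x, y) = (163, 6) solves the equation, and by the theorem it is the least positive solution.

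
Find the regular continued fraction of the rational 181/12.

[15; 12]

Run the Euclidean algorithm on 181 and 12; the successive quotients are the partial quotients a_0, a_1, ... (each step inverts the fractional part left over by the previous one):
  181 = 15*12 + 1, so a_0 = 15.
  12 = 12*1 + 0, so a_1 = 12.
The remainder reaches 0 after 2 divisions, so the expansion has 2 partial quotients, read off in order.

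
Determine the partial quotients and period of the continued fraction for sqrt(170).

Write x_i = (sqrt(170) + m_i)/d_i with (m_0, d_0) = (0, 1). a_0 = floor(sqrt(170)) = 13, since 13^2 = 169 <= 170 < 196 = 14^2.
Iterate m_{i+1} = d_i*a_i - m_i, d_{i+1} = (170 - m_{i+1}^2)/d_i, a_{i+1} = floor((a_0 + m_{i+1})/d_{i+1}):
  m_1 = 1*13 - 0 = 13, d_1 = (170 - 13^2)/1 = 1/1 = 1, a_1 = floor((13 + 13)/1) = 26.
  m_2 = 1*26 - 13 = 13, d_2 = (170 - 13^2)/1 = 1/1 = 1: (m_2, d_2) = (m_1, d_1) = (13, 1), so from here the quotient a_1 repeats; the period length is 1.
Hence the expansion of sqrt(170) is a_0 = 13 followed by the repeating block 26 (period 1).

[13; (26)]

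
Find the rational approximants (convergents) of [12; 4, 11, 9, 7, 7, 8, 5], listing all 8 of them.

Using the convergent recurrence p_i = a_i*p_{i-1} + p_{i-2}, q_i = a_i*q_{i-1} + q_{i-2} with p_{-2}=0, p_{-1}=1, q_{-2}=1, q_{-1}=0:
  i=0: a_0=12, p_0 = 12*1 + 0 = 12, q_0 = 12*0 + 1 = 1.
  i=1: a_1=4, p_1 = 4*12 + 1 = 49, q_1 = 4*1 + 0 = 4.
  i=2: a_2=11, p_2 = 11*49 + 12 = 551, q_2 = 11*4 + 1 = 45.
  i=3: a_3=9, p_3 = 9*551 + 49 = 5008, q_3 = 9*45 + 4 = 409.
  i=4: a_4=7, p_4 = 7*5008 + 551 = 35607, q_4 = 7*409 + 45 = 2908.
  i=5: a_5=7, p_5 = 7*35607 + 5008 = 254257, q_5 = 7*2908 + 409 = 20765.
  i=6: a_6=8, p_6 = 8*254257 + 35607 = 2069663, q_6 = 8*20765 + 2908 = 169028.
  i=7: a_7=5, p_7 = 5*2069663 + 254257 = 10602572, q_7 = 5*169028 + 20765 = 865905.

12/1, 49/4, 551/45, 5008/409, 35607/2908, 254257/20765, 2069663/169028, 10602572/865905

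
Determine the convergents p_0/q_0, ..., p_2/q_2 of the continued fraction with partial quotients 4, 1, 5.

Using the convergent recurrence p_i = a_i*p_{i-1} + p_{i-2}, q_i = a_i*q_{i-1} + q_{i-2} with p_{-2}=0, p_{-1}=1, q_{-2}=1, q_{-1}=0:
  i=0: a_0=4, p_0 = 4*1 + 0 = 4, q_0 = 4*0 + 1 = 1.
  i=1: a_1=1, p_1 = 1*4 + 1 = 5, q_1 = 1*1 + 0 = 1.
  i=2: a_2=5, p_2 = 5*5 + 4 = 29, q_2 = 5*1 + 1 = 6.

4/1, 5/1, 29/6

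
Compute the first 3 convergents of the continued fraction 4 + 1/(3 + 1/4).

4/1, 13/3, 56/13

Using the convergent recurrence p_i = a_i*p_{i-1} + p_{i-2}, q_i = a_i*q_{i-1} + q_{i-2} with p_{-2}=0, p_{-1}=1, q_{-2}=1, q_{-1}=0:
  i=0: a_0=4, p_0 = 4*1 + 0 = 4, q_0 = 4*0 + 1 = 1.
  i=1: a_1=3, p_1 = 3*4 + 1 = 13, q_1 = 3*1 + 0 = 3.
  i=2: a_2=4, p_2 = 4*13 + 4 = 56, q_2 = 4*3 + 1 = 13.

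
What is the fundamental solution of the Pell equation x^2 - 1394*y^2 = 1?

First expand sqrt(1394) as a continued fraction. With x_i = (sqrt(1394) + m_i)/d_i and (m_0, d_0) = (0, 1): a_0 = floor(sqrt(1394)) = 37, since 37^2 = 1369 <= 1394 < 1444 = 38^2.
Iterate m_{i+1} = d_i*a_i - m_i, d_{i+1} = (1394 - m_{i+1}^2)/d_i, a_{i+1} = floor((a_0 + m_{i+1})/d_{i+1}):
  m_1 = 1*37 - 0 = 37, d_1 = (1394 - 37^2)/1 = 25/1 = 25, a_1 = floor((37 + 37)/25) = 2.
  m_2 = 25*2 - 37 = 13, d_2 = (1394 - 13^2)/25 = 1225/25 = 49, a_2 = floor((37 + 13)/49) = 1.
  m_3 = 49*1 - 13 = 36, d_3 = (1394 - 36^2)/49 = 98/49 = 2, a_3 = floor((37 + 36)/2) = 36.
  m_4 = 2*36 - 36 = 36, d_4 = (1394 - 36^2)/2 = 98/2 = 49, a_4 = floor((37 + 36)/49) = 1.
  m_5 = 49*1 - 36 = 13, d_5 = (1394 - 13^2)/49 = 1225/49 = 25, a_5 = floor((37 + 13)/25) = 2.
  m_6 = 25*2 - 13 = 37, d_6 = (1394 - 37^2)/25 = 25/25 = 1, a_6 = floor((37 + 37)/1) = 74.
  m_7 = 1*74 - 37 = 37, d_7 = (1394 - 37^2)/1 = 25/1 = 25: (m_7, d_7) = (m_1, d_1) = (37, 25), so from here the quotients repeat a_1, ..., a_6; the period length is 6.
So sqrt(1394) = [37; (2, 1, 36, 1, 2, 74)] with period length k = 6.
k is even, so the fundamental solution of x^2 - 1394y^2 = 1 is (p_{k-1}, q_{k-1}) = (p_5, q_5); compute convergents through index 5.
Convergents (p_i = a_i*p_{i-1} + p_{i-2}, q_i = a_i*q_{i-1} + q_{i-2} with p_{-2}=0, p_{-1}=1, q_{-2}=1, q_{-1}=0):
  i=0: a_0=37, p_0 = 37*1 + 0 = 37, q_0 = 37*0 + 1 = 1.
  i=1: a_1=2, p_1 = 2*37 + 1 = 75, q_1 = 2*1 + 0 = 2.
  i=2: a_2=1, p_2 = 1*75 + 37 = 112, q_2 = 1*2 + 1 = 3.
  i=3: a_3=36, p_3 = 36*112 + 75 = 4107, q_3 = 36*3 + 2 = 110.
  i=4: a_4=1, p_4 = 1*4107 + 112 = 4219, q_4 = 1*110 + 3 = 113.
  i=5: a_5=2, p_5 = 2*4219 + 4107 = 12545, q_5 = 2*113 + 110 = 336.
Check: 12545^2 - 1394*336^2 = 157377025 - 157377024 = 1, so (x, y) = (12545, 336) solves the equation, and by the theorem it is the least positive solution.

(x, y) = (12545, 336)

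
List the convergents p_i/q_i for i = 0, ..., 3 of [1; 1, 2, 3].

Using the convergent recurrence p_i = a_i*p_{i-1} + p_{i-2}, q_i = a_i*q_{i-1} + q_{i-2} with p_{-2}=0, p_{-1}=1, q_{-2}=1, q_{-1}=0:
  i=0: a_0=1, p_0 = 1*1 + 0 = 1, q_0 = 1*0 + 1 = 1.
  i=1: a_1=1, p_1 = 1*1 + 1 = 2, q_1 = 1*1 + 0 = 1.
  i=2: a_2=2, p_2 = 2*2 + 1 = 5, q_2 = 2*1 + 1 = 3.
  i=3: a_3=3, p_3 = 3*5 + 2 = 17, q_3 = 3*3 + 1 = 10.

1/1, 2/1, 5/3, 17/10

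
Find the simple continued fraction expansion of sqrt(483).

Write x_i = (sqrt(483) + m_i)/d_i with (m_0, d_0) = (0, 1). a_0 = floor(sqrt(483)) = 21, since 21^2 = 441 <= 483 < 484 = 22^2.
Iterate m_{i+1} = d_i*a_i - m_i, d_{i+1} = (483 - m_{i+1}^2)/d_i, a_{i+1} = floor((a_0 + m_{i+1})/d_{i+1}):
  m_1 = 1*21 - 0 = 21, d_1 = (483 - 21^2)/1 = 42/1 = 42, a_1 = floor((21 + 21)/42) = 1.
  m_2 = 42*1 - 21 = 21, d_2 = (483 - 21^2)/42 = 42/42 = 1, a_2 = floor((21 + 21)/1) = 42.
  m_3 = 1*42 - 21 = 21, d_3 = (483 - 21^2)/1 = 42/1 = 42: (m_3, d_3) = (m_1, d_1) = (21, 42), so from here the quotients repeat a_1, a_2; the period length is 2.
Hence the expansion of sqrt(483) is a_0 = 21 followed by the repeating block 1, 42 (period 2).

[21; (1, 42)]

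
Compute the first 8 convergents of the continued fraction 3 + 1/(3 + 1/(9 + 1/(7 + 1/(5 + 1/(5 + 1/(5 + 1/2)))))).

Using the convergent recurrence p_i = a_i*p_{i-1} + p_{i-2}, q_i = a_i*q_{i-1} + q_{i-2} with p_{-2}=0, p_{-1}=1, q_{-2}=1, q_{-1}=0:
  i=0: a_0=3, p_0 = 3*1 + 0 = 3, q_0 = 3*0 + 1 = 1.
  i=1: a_1=3, p_1 = 3*3 + 1 = 10, q_1 = 3*1 + 0 = 3.
  i=2: a_2=9, p_2 = 9*10 + 3 = 93, q_2 = 9*3 + 1 = 28.
  i=3: a_3=7, p_3 = 7*93 + 10 = 661, q_3 = 7*28 + 3 = 199.
  i=4: a_4=5, p_4 = 5*661 + 93 = 3398, q_4 = 5*199 + 28 = 1023.
  i=5: a_5=5, p_5 = 5*3398 + 661 = 17651, q_5 = 5*1023 + 199 = 5314.
  i=6: a_6=5, p_6 = 5*17651 + 3398 = 91653, q_6 = 5*5314 + 1023 = 27593.
  i=7: a_7=2, p_7 = 2*91653 + 17651 = 200957, q_7 = 2*27593 + 5314 = 60500.

3/1, 10/3, 93/28, 661/199, 3398/1023, 17651/5314, 91653/27593, 200957/60500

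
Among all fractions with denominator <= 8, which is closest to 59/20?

Expand x = 59/20 as a continued fraction with the Euclidean algorithm:
  59 = 2*20 + 19, so a_0 = 2.
  20 = 1*19 + 1, so a_1 = 1.
  19 = 19*1 + 0, so a_2 = 19.
so x = [2; 1, 19].
Convergents (p_i = a_i*p_{i-1} + p_{i-2}, q_i = a_i*q_{i-1} + q_{i-2} with p_{-2}=0, p_{-1}=1, q_{-2}=1, q_{-1}=0), until the denominator exceeds 8:
  i=0: a_0=2, p_0 = 2*1 + 0 = 2, q_0 = 2*0 + 1 = 1.
  i=1: a_1=1, p_1 = 1*2 + 1 = 3, q_1 = 1*1 + 0 = 1.
  i=2: a_2=19, p_2 = 19*3 + 2 = 59, q_2 = 19*1 + 1 = 20.
q_2 = 20 > 8, so the last convergent with denominator <= 8 is p_1/q_1 = 3/1.
The closest fraction with denominator <= 8 is either p_1/q_1 or the intermediate fraction (k*p_1 + p_0)/(k*q_1 + q_0) with the largest k >= 1 whose denominator stays <= 8; these approach x as k grows, and every other convergent or intermediate fraction in range is farther away.
Largest k: floor((8 - q_0)/q_1) = floor((8 - 1)/1) = 7.
That gives (7*3 + 2)/(7*1 + 1) = 23/8.
Compare the errors: |x - 3/1| = |59*1 - 3*20|/(20*1) = 1/20, and |x - 23/8| = |59*8 - 23*20|/(20*8) = 12/160.
Cross-multiplying, 1*160 = 160 < 240 = 12*20, so 1/20 is smaller: the convergent 3/1 is closer to x than 23/8.

3/1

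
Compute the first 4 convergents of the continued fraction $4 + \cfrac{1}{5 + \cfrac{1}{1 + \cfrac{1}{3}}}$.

Using the convergent recurrence p_i = a_i*p_{i-1} + p_{i-2}, q_i = a_i*q_{i-1} + q_{i-2} with p_{-2}=0, p_{-1}=1, q_{-2}=1, q_{-1}=0:
  i=0: a_0=4, p_0 = 4*1 + 0 = 4, q_0 = 4*0 + 1 = 1.
  i=1: a_1=5, p_1 = 5*4 + 1 = 21, q_1 = 5*1 + 0 = 5.
  i=2: a_2=1, p_2 = 1*21 + 4 = 25, q_2 = 1*5 + 1 = 6.
  i=3: a_3=3, p_3 = 3*25 + 21 = 96, q_3 = 3*6 + 5 = 23.

4/1, 21/5, 25/6, 96/23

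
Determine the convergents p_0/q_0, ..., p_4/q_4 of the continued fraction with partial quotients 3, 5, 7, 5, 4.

3/1, 16/5, 115/36, 591/185, 2479/776

Using the convergent recurrence p_i = a_i*p_{i-1} + p_{i-2}, q_i = a_i*q_{i-1} + q_{i-2} with p_{-2}=0, p_{-1}=1, q_{-2}=1, q_{-1}=0:
  i=0: a_0=3, p_0 = 3*1 + 0 = 3, q_0 = 3*0 + 1 = 1.
  i=1: a_1=5, p_1 = 5*3 + 1 = 16, q_1 = 5*1 + 0 = 5.
  i=2: a_2=7, p_2 = 7*16 + 3 = 115, q_2 = 7*5 + 1 = 36.
  i=3: a_3=5, p_3 = 5*115 + 16 = 591, q_3 = 5*36 + 5 = 185.
  i=4: a_4=4, p_4 = 4*591 + 115 = 2479, q_4 = 4*185 + 36 = 776.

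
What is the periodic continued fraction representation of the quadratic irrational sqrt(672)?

[25; (1, 11, 1, 50)]

Write x_i = (sqrt(672) + m_i)/d_i with (m_0, d_0) = (0, 1). a_0 = floor(sqrt(672)) = 25, since 25^2 = 625 <= 672 < 676 = 26^2.
Iterate m_{i+1} = d_i*a_i - m_i, d_{i+1} = (672 - m_{i+1}^2)/d_i, a_{i+1} = floor((a_0 + m_{i+1})/d_{i+1}):
  m_1 = 1*25 - 0 = 25, d_1 = (672 - 25^2)/1 = 47/1 = 47, a_1 = floor((25 + 25)/47) = 1.
  m_2 = 47*1 - 25 = 22, d_2 = (672 - 22^2)/47 = 188/47 = 4, a_2 = floor((25 + 22)/4) = 11.
  m_3 = 4*11 - 22 = 22, d_3 = (672 - 22^2)/4 = 188/4 = 47, a_3 = floor((25 + 22)/47) = 1.
  m_4 = 47*1 - 22 = 25, d_4 = (672 - 25^2)/47 = 47/47 = 1, a_4 = floor((25 + 25)/1) = 50.
  m_5 = 1*50 - 25 = 25, d_5 = (672 - 25^2)/1 = 47/1 = 47: (m_5, d_5) = (m_1, d_1) = (25, 47), so from here the quotients repeat a_1, ..., a_4; the period length is 4.
Hence the expansion of sqrt(672) is a_0 = 25 followed by the repeating block 1, 11, 1, 50 (period 4).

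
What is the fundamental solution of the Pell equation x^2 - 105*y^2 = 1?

First expand sqrt(105) as a continued fraction. With x_i = (sqrt(105) + m_i)/d_i and (m_0, d_0) = (0, 1): a_0 = floor(sqrt(105)) = 10, since 10^2 = 100 <= 105 < 121 = 11^2.
Iterate m_{i+1} = d_i*a_i - m_i, d_{i+1} = (105 - m_{i+1}^2)/d_i, a_{i+1} = floor((a_0 + m_{i+1})/d_{i+1}):
  m_1 = 1*10 - 0 = 10, d_1 = (105 - 10^2)/1 = 5/1 = 5, a_1 = floor((10 + 10)/5) = 4.
  m_2 = 5*4 - 10 = 10, d_2 = (105 - 10^2)/5 = 5/5 = 1, a_2 = floor((10 + 10)/1) = 20.
  m_3 = 1*20 - 10 = 10, d_3 = (105 - 10^2)/1 = 5/1 = 5: (m_3, d_3) = (m_1, d_1) = (10, 5), so from here the quotients repeat a_1, a_2; the period length is 2.
So sqrt(105) = [10; (4, 20)] with period length k = 2.
k is even, so the fundamental solution of x^2 - 105y^2 = 1 is (p_{k-1}, q_{k-1}) = (p_1, q_1); compute convergents through index 1.
Convergents (p_i = a_i*p_{i-1} + p_{i-2}, q_i = a_i*q_{i-1} + q_{i-2} with p_{-2}=0, p_{-1}=1, q_{-2}=1, q_{-1}=0):
  i=0: a_0=10, p_0 = 10*1 + 0 = 10, q_0 = 10*0 + 1 = 1.
  i=1: a_1=4, p_1 = 4*10 + 1 = 41, q_1 = 4*1 + 0 = 4.
Check: 41^2 - 105*4^2 = 1681 - 1680 = 1, so (x, y) = (41, 4) solves the equation, and by the theorem it is the least positive solution.

(x, y) = (41, 4)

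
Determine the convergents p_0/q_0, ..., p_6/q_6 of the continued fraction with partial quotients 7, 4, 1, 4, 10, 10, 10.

Using the convergent recurrence p_i = a_i*p_{i-1} + p_{i-2}, q_i = a_i*q_{i-1} + q_{i-2} with p_{-2}=0, p_{-1}=1, q_{-2}=1, q_{-1}=0:
  i=0: a_0=7, p_0 = 7*1 + 0 = 7, q_0 = 7*0 + 1 = 1.
  i=1: a_1=4, p_1 = 4*7 + 1 = 29, q_1 = 4*1 + 0 = 4.
  i=2: a_2=1, p_2 = 1*29 + 7 = 36, q_2 = 1*4 + 1 = 5.
  i=3: a_3=4, p_3 = 4*36 + 29 = 173, q_3 = 4*5 + 4 = 24.
  i=4: a_4=10, p_4 = 10*173 + 36 = 1766, q_4 = 10*24 + 5 = 245.
  i=5: a_5=10, p_5 = 10*1766 + 173 = 17833, q_5 = 10*245 + 24 = 2474.
  i=6: a_6=10, p_6 = 10*17833 + 1766 = 180096, q_6 = 10*2474 + 245 = 24985.

7/1, 29/4, 36/5, 173/24, 1766/245, 17833/2474, 180096/24985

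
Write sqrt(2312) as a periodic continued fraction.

Write x_i = (sqrt(2312) + m_i)/d_i with (m_0, d_0) = (0, 1). a_0 = floor(sqrt(2312)) = 48, since 48^2 = 2304 <= 2312 < 2401 = 49^2.
Iterate m_{i+1} = d_i*a_i - m_i, d_{i+1} = (2312 - m_{i+1}^2)/d_i, a_{i+1} = floor((a_0 + m_{i+1})/d_{i+1}):
  m_1 = 1*48 - 0 = 48, d_1 = (2312 - 48^2)/1 = 8/1 = 8, a_1 = floor((48 + 48)/8) = 12.
  m_2 = 8*12 - 48 = 48, d_2 = (2312 - 48^2)/8 = 8/8 = 1, a_2 = floor((48 + 48)/1) = 96.
  m_3 = 1*96 - 48 = 48, d_3 = (2312 - 48^2)/1 = 8/1 = 8: (m_3, d_3) = (m_1, d_1) = (48, 8), so from here the quotients repeat a_1, a_2; the period length is 2.
Hence the expansion of sqrt(2312) is a_0 = 48 followed by the repeating block 12, 96 (period 2).

[48; (12, 96)]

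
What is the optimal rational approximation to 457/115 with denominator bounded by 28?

Expand x = 457/115 as a continued fraction with the Euclidean algorithm:
  457 = 3*115 + 112, so a_0 = 3.
  115 = 1*112 + 3, so a_1 = 1.
  112 = 37*3 + 1, so a_2 = 37.
  3 = 3*1 + 0, so a_3 = 3.
so x = [3; 1, 37, 3].
Convergents (p_i = a_i*p_{i-1} + p_{i-2}, q_i = a_i*q_{i-1} + q_{i-2} with p_{-2}=0, p_{-1}=1, q_{-2}=1, q_{-1}=0), until the denominator exceeds 28:
  i=0: a_0=3, p_0 = 3*1 + 0 = 3, q_0 = 3*0 + 1 = 1.
  i=1: a_1=1, p_1 = 1*3 + 1 = 4, q_1 = 1*1 + 0 = 1.
  i=2: a_2=37, p_2 = 37*4 + 3 = 151, q_2 = 37*1 + 1 = 38.
q_2 = 38 > 28, so the last convergent with denominator <= 28 is p_1/q_1 = 4/1.
The closest fraction with denominator <= 28 is either p_1/q_1 or the intermediate fraction (k*p_1 + p_0)/(k*q_1 + q_0) with the largest k >= 1 whose denominator stays <= 28; these approach x as k grows, and every other convergent or intermediate fraction in range is farther away.
Largest k: floor((28 - q_0)/q_1) = floor((28 - 1)/1) = 27.
That gives (27*4 + 3)/(27*1 + 1) = 111/28.
Compare the errors: |x - 4/1| = |457*1 - 4*115|/(115*1) = 3/115, and |x - 111/28| = |457*28 - 111*115|/(115*28) = 31/3220.
Cross-multiplying, 31*115 = 3565 < 9660 = 3*3220, so 31/3220 is smaller: the intermediate fraction 111/28 is closer to x than 4/1.

111/28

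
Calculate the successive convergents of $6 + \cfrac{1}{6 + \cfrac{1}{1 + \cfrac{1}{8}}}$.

6/1, 37/6, 43/7, 381/62

Using the convergent recurrence p_i = a_i*p_{i-1} + p_{i-2}, q_i = a_i*q_{i-1} + q_{i-2} with p_{-2}=0, p_{-1}=1, q_{-2}=1, q_{-1}=0:
  i=0: a_0=6, p_0 = 6*1 + 0 = 6, q_0 = 6*0 + 1 = 1.
  i=1: a_1=6, p_1 = 6*6 + 1 = 37, q_1 = 6*1 + 0 = 6.
  i=2: a_2=1, p_2 = 1*37 + 6 = 43, q_2 = 1*6 + 1 = 7.
  i=3: a_3=8, p_3 = 8*43 + 37 = 381, q_3 = 8*7 + 6 = 62.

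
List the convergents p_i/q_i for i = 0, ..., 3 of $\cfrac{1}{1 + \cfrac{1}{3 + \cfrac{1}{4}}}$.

Using the convergent recurrence p_i = a_i*p_{i-1} + p_{i-2}, q_i = a_i*q_{i-1} + q_{i-2} with p_{-2}=0, p_{-1}=1, q_{-2}=1, q_{-1}=0:
  i=0: a_0=0, p_0 = 0*1 + 0 = 0, q_0 = 0*0 + 1 = 1.
  i=1: a_1=1, p_1 = 1*0 + 1 = 1, q_1 = 1*1 + 0 = 1.
  i=2: a_2=3, p_2 = 3*1 + 0 = 3, q_2 = 3*1 + 1 = 4.
  i=3: a_3=4, p_3 = 4*3 + 1 = 13, q_3 = 4*4 + 1 = 17.

0/1, 1/1, 3/4, 13/17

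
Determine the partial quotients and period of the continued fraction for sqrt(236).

[15; (2, 1, 3, 5, 1, 6, 1, 5, 3, 1, 2, 30)]

Write x_i = (sqrt(236) + m_i)/d_i with (m_0, d_0) = (0, 1). a_0 = floor(sqrt(236)) = 15, since 15^2 = 225 <= 236 < 256 = 16^2.
Iterate m_{i+1} = d_i*a_i - m_i, d_{i+1} = (236 - m_{i+1}^2)/d_i, a_{i+1} = floor((a_0 + m_{i+1})/d_{i+1}):
  m_1 = 1*15 - 0 = 15, d_1 = (236 - 15^2)/1 = 11/1 = 11, a_1 = floor((15 + 15)/11) = 2.
  m_2 = 11*2 - 15 = 7, d_2 = (236 - 7^2)/11 = 187/11 = 17, a_2 = floor((15 + 7)/17) = 1.
  m_3 = 17*1 - 7 = 10, d_3 = (236 - 10^2)/17 = 136/17 = 8, a_3 = floor((15 + 10)/8) = 3.
  m_4 = 8*3 - 10 = 14, d_4 = (236 - 14^2)/8 = 40/8 = 5, a_4 = floor((15 + 14)/5) = 5.
  m_5 = 5*5 - 14 = 11, d_5 = (236 - 11^2)/5 = 115/5 = 23, a_5 = floor((15 + 11)/23) = 1.
  m_6 = 23*1 - 11 = 12, d_6 = (236 - 12^2)/23 = 92/23 = 4, a_6 = floor((15 + 12)/4) = 6.
  m_7 = 4*6 - 12 = 12, d_7 = (236 - 12^2)/4 = 92/4 = 23, a_7 = floor((15 + 12)/23) = 1.
  m_8 = 23*1 - 12 = 11, d_8 = (236 - 11^2)/23 = 115/23 = 5, a_8 = floor((15 + 11)/5) = 5.
  m_9 = 5*5 - 11 = 14, d_9 = (236 - 14^2)/5 = 40/5 = 8, a_9 = floor((15 + 14)/8) = 3.
  m_10 = 8*3 - 14 = 10, d_10 = (236 - 10^2)/8 = 136/8 = 17, a_10 = floor((15 + 10)/17) = 1.
  m_11 = 17*1 - 10 = 7, d_11 = (236 - 7^2)/17 = 187/17 = 11, a_11 = floor((15 + 7)/11) = 2.
  m_12 = 11*2 - 7 = 15, d_12 = (236 - 15^2)/11 = 11/11 = 1, a_12 = floor((15 + 15)/1) = 30.
  m_13 = 1*30 - 15 = 15, d_13 = (236 - 15^2)/1 = 11/1 = 11: (m_13, d_13) = (m_1, d_1) = (15, 11), so from here the quotients repeat a_1, ..., a_12; the period length is 12.
Hence the expansion of sqrt(236) is a_0 = 15 followed by the repeating block 2, 1, 3, 5, 1, 6, 1, 5, 3, 1, 2, 30 (period 12).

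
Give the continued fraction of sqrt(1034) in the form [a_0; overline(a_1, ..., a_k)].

[32; overline(6, 2, 2, 2, 6, 64)]

Write x_i = (sqrt(1034) + m_i)/d_i with (m_0, d_0) = (0, 1). a_0 = floor(sqrt(1034)) = 32, since 32^2 = 1024 <= 1034 < 1089 = 33^2.
Iterate m_{i+1} = d_i*a_i - m_i, d_{i+1} = (1034 - m_{i+1}^2)/d_i, a_{i+1} = floor((a_0 + m_{i+1})/d_{i+1}):
  m_1 = 1*32 - 0 = 32, d_1 = (1034 - 32^2)/1 = 10/1 = 10, a_1 = floor((32 + 32)/10) = 6.
  m_2 = 10*6 - 32 = 28, d_2 = (1034 - 28^2)/10 = 250/10 = 25, a_2 = floor((32 + 28)/25) = 2.
  m_3 = 25*2 - 28 = 22, d_3 = (1034 - 22^2)/25 = 550/25 = 22, a_3 = floor((32 + 22)/22) = 2.
  m_4 = 22*2 - 22 = 22, d_4 = (1034 - 22^2)/22 = 550/22 = 25, a_4 = floor((32 + 22)/25) = 2.
  m_5 = 25*2 - 22 = 28, d_5 = (1034 - 28^2)/25 = 250/25 = 10, a_5 = floor((32 + 28)/10) = 6.
  m_6 = 10*6 - 28 = 32, d_6 = (1034 - 32^2)/10 = 10/10 = 1, a_6 = floor((32 + 32)/1) = 64.
  m_7 = 1*64 - 32 = 32, d_7 = (1034 - 32^2)/1 = 10/1 = 10: (m_7, d_7) = (m_1, d_1) = (32, 10), so from here the quotients repeat a_1, ..., a_6; the period length is 6.
Hence the expansion of sqrt(1034) is a_0 = 32 followed by the repeating block 6, 2, 2, 2, 6, 64 (period 6).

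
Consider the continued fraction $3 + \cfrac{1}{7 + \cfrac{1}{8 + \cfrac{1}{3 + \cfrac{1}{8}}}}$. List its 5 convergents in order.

Using the convergent recurrence p_i = a_i*p_{i-1} + p_{i-2}, q_i = a_i*q_{i-1} + q_{i-2} with p_{-2}=0, p_{-1}=1, q_{-2}=1, q_{-1}=0:
  i=0: a_0=3, p_0 = 3*1 + 0 = 3, q_0 = 3*0 + 1 = 1.
  i=1: a_1=7, p_1 = 7*3 + 1 = 22, q_1 = 7*1 + 0 = 7.
  i=2: a_2=8, p_2 = 8*22 + 3 = 179, q_2 = 8*7 + 1 = 57.
  i=3: a_3=3, p_3 = 3*179 + 22 = 559, q_3 = 3*57 + 7 = 178.
  i=4: a_4=8, p_4 = 8*559 + 179 = 4651, q_4 = 8*178 + 57 = 1481.

3/1, 22/7, 179/57, 559/178, 4651/1481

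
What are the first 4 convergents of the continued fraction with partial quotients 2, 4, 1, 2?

Using the convergent recurrence p_i = a_i*p_{i-1} + p_{i-2}, q_i = a_i*q_{i-1} + q_{i-2} with p_{-2}=0, p_{-1}=1, q_{-2}=1, q_{-1}=0:
  i=0: a_0=2, p_0 = 2*1 + 0 = 2, q_0 = 2*0 + 1 = 1.
  i=1: a_1=4, p_1 = 4*2 + 1 = 9, q_1 = 4*1 + 0 = 4.
  i=2: a_2=1, p_2 = 1*9 + 2 = 11, q_2 = 1*4 + 1 = 5.
  i=3: a_3=2, p_3 = 2*11 + 9 = 31, q_3 = 2*5 + 4 = 14.

2/1, 9/4, 11/5, 31/14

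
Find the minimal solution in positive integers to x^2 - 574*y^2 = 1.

(x, y) = (575, 24)

First expand sqrt(574) as a continued fraction. With x_i = (sqrt(574) + m_i)/d_i and (m_0, d_0) = (0, 1): a_0 = floor(sqrt(574)) = 23, since 23^2 = 529 <= 574 < 576 = 24^2.
Iterate m_{i+1} = d_i*a_i - m_i, d_{i+1} = (574 - m_{i+1}^2)/d_i, a_{i+1} = floor((a_0 + m_{i+1})/d_{i+1}):
  m_1 = 1*23 - 0 = 23, d_1 = (574 - 23^2)/1 = 45/1 = 45, a_1 = floor((23 + 23)/45) = 1.
  m_2 = 45*1 - 23 = 22, d_2 = (574 - 22^2)/45 = 90/45 = 2, a_2 = floor((23 + 22)/2) = 22.
  m_3 = 2*22 - 22 = 22, d_3 = (574 - 22^2)/2 = 90/2 = 45, a_3 = floor((23 + 22)/45) = 1.
  m_4 = 45*1 - 22 = 23, d_4 = (574 - 23^2)/45 = 45/45 = 1, a_4 = floor((23 + 23)/1) = 46.
  m_5 = 1*46 - 23 = 23, d_5 = (574 - 23^2)/1 = 45/1 = 45: (m_5, d_5) = (m_1, d_1) = (23, 45), so from here the quotients repeat a_1, ..., a_4; the period length is 4.
So sqrt(574) = [23; (1, 22, 1, 46)] with period length k = 4.
k is even, so the fundamental solution of x^2 - 574y^2 = 1 is (p_{k-1}, q_{k-1}) = (p_3, q_3); compute convergents through index 3.
Convergents (p_i = a_i*p_{i-1} + p_{i-2}, q_i = a_i*q_{i-1} + q_{i-2} with p_{-2}=0, p_{-1}=1, q_{-2}=1, q_{-1}=0):
  i=0: a_0=23, p_0 = 23*1 + 0 = 23, q_0 = 23*0 + 1 = 1.
  i=1: a_1=1, p_1 = 1*23 + 1 = 24, q_1 = 1*1 + 0 = 1.
  i=2: a_2=22, p_2 = 22*24 + 23 = 551, q_2 = 22*1 + 1 = 23.
  i=3: a_3=1, p_3 = 1*551 + 24 = 575, q_3 = 1*23 + 1 = 24.
Check: 575^2 - 574*24^2 = 330625 - 330624 = 1, so (x, y) = (575, 24) solves the equation, and by the theorem it is the least positive solution.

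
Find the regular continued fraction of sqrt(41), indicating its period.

Write x_i = (sqrt(41) + m_i)/d_i with (m_0, d_0) = (0, 1). a_0 = floor(sqrt(41)) = 6, since 6^2 = 36 <= 41 < 49 = 7^2.
Iterate m_{i+1} = d_i*a_i - m_i, d_{i+1} = (41 - m_{i+1}^2)/d_i, a_{i+1} = floor((a_0 + m_{i+1})/d_{i+1}):
  m_1 = 1*6 - 0 = 6, d_1 = (41 - 6^2)/1 = 5/1 = 5, a_1 = floor((6 + 6)/5) = 2.
  m_2 = 5*2 - 6 = 4, d_2 = (41 - 4^2)/5 = 25/5 = 5, a_2 = floor((6 + 4)/5) = 2.
  m_3 = 5*2 - 4 = 6, d_3 = (41 - 6^2)/5 = 5/5 = 1, a_3 = floor((6 + 6)/1) = 12.
  m_4 = 1*12 - 6 = 6, d_4 = (41 - 6^2)/1 = 5/1 = 5: (m_4, d_4) = (m_1, d_1) = (6, 5), so from here the quotients repeat a_1, ..., a_3; the period length is 3.
Hence the expansion of sqrt(41) is a_0 = 6 followed by the repeating block 2, 2, 12 (period 3).

[6; (2, 2, 12)]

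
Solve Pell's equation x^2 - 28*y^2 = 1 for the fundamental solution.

(x, y) = (127, 24)

First expand sqrt(28) as a continued fraction. With x_i = (sqrt(28) + m_i)/d_i and (m_0, d_0) = (0, 1): a_0 = floor(sqrt(28)) = 5, since 5^2 = 25 <= 28 < 36 = 6^2.
Iterate m_{i+1} = d_i*a_i - m_i, d_{i+1} = (28 - m_{i+1}^2)/d_i, a_{i+1} = floor((a_0 + m_{i+1})/d_{i+1}):
  m_1 = 1*5 - 0 = 5, d_1 = (28 - 5^2)/1 = 3/1 = 3, a_1 = floor((5 + 5)/3) = 3.
  m_2 = 3*3 - 5 = 4, d_2 = (28 - 4^2)/3 = 12/3 = 4, a_2 = floor((5 + 4)/4) = 2.
  m_3 = 4*2 - 4 = 4, d_3 = (28 - 4^2)/4 = 12/4 = 3, a_3 = floor((5 + 4)/3) = 3.
  m_4 = 3*3 - 4 = 5, d_4 = (28 - 5^2)/3 = 3/3 = 1, a_4 = floor((5 + 5)/1) = 10.
  m_5 = 1*10 - 5 = 5, d_5 = (28 - 5^2)/1 = 3/1 = 3: (m_5, d_5) = (m_1, d_1) = (5, 3), so from here the quotients repeat a_1, ..., a_4; the period length is 4.
So sqrt(28) = [5; (3, 2, 3, 10)] with period length k = 4.
k is even, so the fundamental solution of x^2 - 28y^2 = 1 is (p_{k-1}, q_{k-1}) = (p_3, q_3); compute convergents through index 3.
Convergents (p_i = a_i*p_{i-1} + p_{i-2}, q_i = a_i*q_{i-1} + q_{i-2} with p_{-2}=0, p_{-1}=1, q_{-2}=1, q_{-1}=0):
  i=0: a_0=5, p_0 = 5*1 + 0 = 5, q_0 = 5*0 + 1 = 1.
  i=1: a_1=3, p_1 = 3*5 + 1 = 16, q_1 = 3*1 + 0 = 3.
  i=2: a_2=2, p_2 = 2*16 + 5 = 37, q_2 = 2*3 + 1 = 7.
  i=3: a_3=3, p_3 = 3*37 + 16 = 127, q_3 = 3*7 + 3 = 24.
Check: 127^2 - 28*24^2 = 16129 - 16128 = 1, so (x, y) = (127, 24) solves the equation, and by the theorem it is the least positive solution.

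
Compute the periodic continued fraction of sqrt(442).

Write x_i = (sqrt(442) + m_i)/d_i with (m_0, d_0) = (0, 1). a_0 = floor(sqrt(442)) = 21, since 21^2 = 441 <= 442 < 484 = 22^2.
Iterate m_{i+1} = d_i*a_i - m_i, d_{i+1} = (442 - m_{i+1}^2)/d_i, a_{i+1} = floor((a_0 + m_{i+1})/d_{i+1}):
  m_1 = 1*21 - 0 = 21, d_1 = (442 - 21^2)/1 = 1/1 = 1, a_1 = floor((21 + 21)/1) = 42.
  m_2 = 1*42 - 21 = 21, d_2 = (442 - 21^2)/1 = 1/1 = 1: (m_2, d_2) = (m_1, d_1) = (21, 1), so from here the quotient a_1 repeats; the period length is 1.
Hence the expansion of sqrt(442) is a_0 = 21 followed by the repeating block 42 (period 1).

[21; (42)]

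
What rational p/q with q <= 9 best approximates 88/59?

Expand x = 88/59 as a continued fraction with the Euclidean algorithm:
  88 = 1*59 + 29, so a_0 = 1.
  59 = 2*29 + 1, so a_1 = 2.
  29 = 29*1 + 0, so a_2 = 29.
so x = [1; 2, 29].
Convergents (p_i = a_i*p_{i-1} + p_{i-2}, q_i = a_i*q_{i-1} + q_{i-2} with p_{-2}=0, p_{-1}=1, q_{-2}=1, q_{-1}=0), until the denominator exceeds 9:
  i=0: a_0=1, p_0 = 1*1 + 0 = 1, q_0 = 1*0 + 1 = 1.
  i=1: a_1=2, p_1 = 2*1 + 1 = 3, q_1 = 2*1 + 0 = 2.
  i=2: a_2=29, p_2 = 29*3 + 1 = 88, q_2 = 29*2 + 1 = 59.
q_2 = 59 > 9, so the last convergent with denominator <= 9 is p_1/q_1 = 3/2.
The closest fraction with denominator <= 9 is either p_1/q_1 or the intermediate fraction (k*p_1 + p_0)/(k*q_1 + q_0) with the largest k >= 1 whose denominator stays <= 9; these approach x as k grows, and every other convergent or intermediate fraction in range is farther away.
Largest k: floor((9 - q_0)/q_1) = floor((9 - 1)/2) = 4.
That gives (4*3 + 1)/(4*2 + 1) = 13/9.
Compare the errors: |x - 3/2| = |88*2 - 3*59|/(59*2) = 1/118, and |x - 13/9| = |88*9 - 13*59|/(59*9) = 25/531.
Cross-multiplying, 1*531 = 531 < 2950 = 25*118, so 1/118 is smaller: the convergent 3/2 is closer to x than 13/9.

3/2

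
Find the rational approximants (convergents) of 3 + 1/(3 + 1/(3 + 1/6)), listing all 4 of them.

3/1, 10/3, 33/10, 208/63

Using the convergent recurrence p_i = a_i*p_{i-1} + p_{i-2}, q_i = a_i*q_{i-1} + q_{i-2} with p_{-2}=0, p_{-1}=1, q_{-2}=1, q_{-1}=0:
  i=0: a_0=3, p_0 = 3*1 + 0 = 3, q_0 = 3*0 + 1 = 1.
  i=1: a_1=3, p_1 = 3*3 + 1 = 10, q_1 = 3*1 + 0 = 3.
  i=2: a_2=3, p_2 = 3*10 + 3 = 33, q_2 = 3*3 + 1 = 10.
  i=3: a_3=6, p_3 = 6*33 + 10 = 208, q_3 = 6*10 + 3 = 63.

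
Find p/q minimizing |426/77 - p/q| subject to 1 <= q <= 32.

83/15

Expand x = 426/77 as a continued fraction with the Euclidean algorithm:
  426 = 5*77 + 41, so a_0 = 5.
  77 = 1*41 + 36, so a_1 = 1.
  41 = 1*36 + 5, so a_2 = 1.
  36 = 7*5 + 1, so a_3 = 7.
  5 = 5*1 + 0, so a_4 = 5.
so x = [5; 1, 1, 7, 5].
Convergents (p_i = a_i*p_{i-1} + p_{i-2}, q_i = a_i*q_{i-1} + q_{i-2} with p_{-2}=0, p_{-1}=1, q_{-2}=1, q_{-1}=0), until the denominator exceeds 32:
  i=0: a_0=5, p_0 = 5*1 + 0 = 5, q_0 = 5*0 + 1 = 1.
  i=1: a_1=1, p_1 = 1*5 + 1 = 6, q_1 = 1*1 + 0 = 1.
  i=2: a_2=1, p_2 = 1*6 + 5 = 11, q_2 = 1*1 + 1 = 2.
  i=3: a_3=7, p_3 = 7*11 + 6 = 83, q_3 = 7*2 + 1 = 15.
  i=4: a_4=5, p_4 = 5*83 + 11 = 426, q_4 = 5*15 + 2 = 77.
q_4 = 77 > 32, so the last convergent with denominator <= 32 is p_3/q_3 = 83/15.
The closest fraction with denominator <= 32 is either p_3/q_3 or the intermediate fraction (k*p_3 + p_2)/(k*q_3 + q_2) with the largest k >= 1 whose denominator stays <= 32; these approach x as k grows, and every other convergent or intermediate fraction in range is farther away.
Largest k: floor((32 - q_2)/q_3) = floor((32 - 2)/15) = 2.
That gives (2*83 + 11)/(2*15 + 2) = 177/32.
Compare the errors: |x - 83/15| = |426*15 - 83*77|/(77*15) = 1/1155, and |x - 177/32| = |426*32 - 177*77|/(77*32) = 3/2464.
Cross-multiplying, 1*2464 = 2464 < 3465 = 3*1155, so 1/1155 is smaller: the convergent 83/15 is closer to x than 177/32.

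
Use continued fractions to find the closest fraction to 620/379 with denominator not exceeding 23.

18/11

Expand x = 620/379 as a continued fraction with the Euclidean algorithm:
  620 = 1*379 + 241, so a_0 = 1.
  379 = 1*241 + 138, so a_1 = 1.
  241 = 1*138 + 103, so a_2 = 1.
  138 = 1*103 + 35, so a_3 = 1.
  103 = 2*35 + 33, so a_4 = 2.
  35 = 1*33 + 2, so a_5 = 1.
  33 = 16*2 + 1, so a_6 = 16.
  2 = 2*1 + 0, so a_7 = 2.
so x = [1; 1, 1, 1, 2, 1, 16, 2].
Convergents (p_i = a_i*p_{i-1} + p_{i-2}, q_i = a_i*q_{i-1} + q_{i-2} with p_{-2}=0, p_{-1}=1, q_{-2}=1, q_{-1}=0), until the denominator exceeds 23:
  i=0: a_0=1, p_0 = 1*1 + 0 = 1, q_0 = 1*0 + 1 = 1.
  i=1: a_1=1, p_1 = 1*1 + 1 = 2, q_1 = 1*1 + 0 = 1.
  i=2: a_2=1, p_2 = 1*2 + 1 = 3, q_2 = 1*1 + 1 = 2.
  i=3: a_3=1, p_3 = 1*3 + 2 = 5, q_3 = 1*2 + 1 = 3.
  i=4: a_4=2, p_4 = 2*5 + 3 = 13, q_4 = 2*3 + 2 = 8.
  i=5: a_5=1, p_5 = 1*13 + 5 = 18, q_5 = 1*8 + 3 = 11.
  i=6: a_6=16, p_6 = 16*18 + 13 = 301, q_6 = 16*11 + 8 = 184.
q_6 = 184 > 23, so the last convergent with denominator <= 23 is p_5/q_5 = 18/11.
The closest fraction with denominator <= 23 is either p_5/q_5 or the intermediate fraction (k*p_5 + p_4)/(k*q_5 + q_4) with the largest k >= 1 whose denominator stays <= 23; these approach x as k grows, and every other convergent or intermediate fraction in range is farther away.
Largest k: floor((23 - q_4)/q_5) = floor((23 - 8)/11) = 1.
That gives (1*18 + 13)/(1*11 + 8) = 31/19.
Compare the errors: |x - 18/11| = |620*11 - 18*379|/(379*11) = 2/4169, and |x - 31/19| = |620*19 - 31*379|/(379*19) = 31/7201.
Cross-multiplying, 2*7201 = 14402 < 129239 = 31*4169, so 2/4169 is smaller: the convergent 18/11 is closer to x than 31/19.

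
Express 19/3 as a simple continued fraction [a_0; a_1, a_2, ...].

[6; 3]

Run the Euclidean algorithm on 19 and 3; the successive quotients are the partial quotients a_0, a_1, ... (each step inverts the fractional part left over by the previous one):
  19 = 6*3 + 1, so a_0 = 6.
  3 = 3*1 + 0, so a_1 = 3.
The remainder reaches 0 after 2 divisions, so the expansion has 2 partial quotients, read off in order.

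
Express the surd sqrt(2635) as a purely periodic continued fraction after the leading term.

[51; (3, 102)]

Write x_i = (sqrt(2635) + m_i)/d_i with (m_0, d_0) = (0, 1). a_0 = floor(sqrt(2635)) = 51, since 51^2 = 2601 <= 2635 < 2704 = 52^2.
Iterate m_{i+1} = d_i*a_i - m_i, d_{i+1} = (2635 - m_{i+1}^2)/d_i, a_{i+1} = floor((a_0 + m_{i+1})/d_{i+1}):
  m_1 = 1*51 - 0 = 51, d_1 = (2635 - 51^2)/1 = 34/1 = 34, a_1 = floor((51 + 51)/34) = 3.
  m_2 = 34*3 - 51 = 51, d_2 = (2635 - 51^2)/34 = 34/34 = 1, a_2 = floor((51 + 51)/1) = 102.
  m_3 = 1*102 - 51 = 51, d_3 = (2635 - 51^2)/1 = 34/1 = 34: (m_3, d_3) = (m_1, d_1) = (51, 34), so from here the quotients repeat a_1, a_2; the period length is 2.
Hence the expansion of sqrt(2635) is a_0 = 51 followed by the repeating block 3, 102 (period 2).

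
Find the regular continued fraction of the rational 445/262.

Run the Euclidean algorithm on 445 and 262; the successive quotients are the partial quotients a_0, a_1, ... (each step inverts the fractional part left over by the previous one):
  445 = 1*262 + 183, so a_0 = 1.
  262 = 1*183 + 79, so a_1 = 1.
  183 = 2*79 + 25, so a_2 = 2.
  79 = 3*25 + 4, so a_3 = 3.
  25 = 6*4 + 1, so a_4 = 6.
  4 = 4*1 + 0, so a_5 = 4.
The remainder reaches 0 after 6 divisions, so the expansion has 6 partial quotients, read off in order.

[1; 1, 2, 3, 6, 4]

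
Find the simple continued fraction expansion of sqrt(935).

Write x_i = (sqrt(935) + m_i)/d_i with (m_0, d_0) = (0, 1). a_0 = floor(sqrt(935)) = 30, since 30^2 = 900 <= 935 < 961 = 31^2.
Iterate m_{i+1} = d_i*a_i - m_i, d_{i+1} = (935 - m_{i+1}^2)/d_i, a_{i+1} = floor((a_0 + m_{i+1})/d_{i+1}):
  m_1 = 1*30 - 0 = 30, d_1 = (935 - 30^2)/1 = 35/1 = 35, a_1 = floor((30 + 30)/35) = 1.
  m_2 = 35*1 - 30 = 5, d_2 = (935 - 5^2)/35 = 910/35 = 26, a_2 = floor((30 + 5)/26) = 1.
  m_3 = 26*1 - 5 = 21, d_3 = (935 - 21^2)/26 = 494/26 = 19, a_3 = floor((30 + 21)/19) = 2.
  m_4 = 19*2 - 21 = 17, d_4 = (935 - 17^2)/19 = 646/19 = 34, a_4 = floor((30 + 17)/34) = 1.
  m_5 = 34*1 - 17 = 17, d_5 = (935 - 17^2)/34 = 646/34 = 19, a_5 = floor((30 + 17)/19) = 2.
  m_6 = 19*2 - 17 = 21, d_6 = (935 - 21^2)/19 = 494/19 = 26, a_6 = floor((30 + 21)/26) = 1.
  m_7 = 26*1 - 21 = 5, d_7 = (935 - 5^2)/26 = 910/26 = 35, a_7 = floor((30 + 5)/35) = 1.
  m_8 = 35*1 - 5 = 30, d_8 = (935 - 30^2)/35 = 35/35 = 1, a_8 = floor((30 + 30)/1) = 60.
  m_9 = 1*60 - 30 = 30, d_9 = (935 - 30^2)/1 = 35/1 = 35: (m_9, d_9) = (m_1, d_1) = (30, 35), so from here the quotients repeat a_1, ..., a_8; the period length is 8.
Hence the expansion of sqrt(935) is a_0 = 30 followed by the repeating block 1, 1, 2, 1, 2, 1, 1, 60 (period 8).

[30; (1, 1, 2, 1, 2, 1, 1, 60)]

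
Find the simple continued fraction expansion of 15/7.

Run the Euclidean algorithm on 15 and 7; the successive quotients are the partial quotients a_0, a_1, ... (each step inverts the fractional part left over by the previous one):
  15 = 2*7 + 1, so a_0 = 2.
  7 = 7*1 + 0, so a_1 = 7.
The remainder reaches 0 after 2 divisions, so the expansion has 2 partial quotients, read off in order.

[2; 7]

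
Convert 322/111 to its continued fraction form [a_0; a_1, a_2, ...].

Run the Euclidean algorithm on 322 and 111; the successive quotients are the partial quotients a_0, a_1, ... (each step inverts the fractional part left over by the previous one):
  322 = 2*111 + 100, so a_0 = 2.
  111 = 1*100 + 11, so a_1 = 1.
  100 = 9*11 + 1, so a_2 = 9.
  11 = 11*1 + 0, so a_3 = 11.
The remainder reaches 0 after 4 divisions, so the expansion has 4 partial quotients, read off in order.

[2; 1, 9, 11]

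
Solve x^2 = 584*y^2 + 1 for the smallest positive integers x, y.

(x, y) = (145, 6)

First expand sqrt(584) as a continued fraction. With x_i = (sqrt(584) + m_i)/d_i and (m_0, d_0) = (0, 1): a_0 = floor(sqrt(584)) = 24, since 24^2 = 576 <= 584 < 625 = 25^2.
Iterate m_{i+1} = d_i*a_i - m_i, d_{i+1} = (584 - m_{i+1}^2)/d_i, a_{i+1} = floor((a_0 + m_{i+1})/d_{i+1}):
  m_1 = 1*24 - 0 = 24, d_1 = (584 - 24^2)/1 = 8/1 = 8, a_1 = floor((24 + 24)/8) = 6.
  m_2 = 8*6 - 24 = 24, d_2 = (584 - 24^2)/8 = 8/8 = 1, a_2 = floor((24 + 24)/1) = 48.
  m_3 = 1*48 - 24 = 24, d_3 = (584 - 24^2)/1 = 8/1 = 8: (m_3, d_3) = (m_1, d_1) = (24, 8), so from here the quotients repeat a_1, a_2; the period length is 2.
So sqrt(584) = [24; (6, 48)] with period length k = 2.
k is even, so the fundamental solution of x^2 - 584y^2 = 1 is (p_{k-1}, q_{k-1}) = (p_1, q_1); compute convergents through index 1.
Convergents (p_i = a_i*p_{i-1} + p_{i-2}, q_i = a_i*q_{i-1} + q_{i-2} with p_{-2}=0, p_{-1}=1, q_{-2}=1, q_{-1}=0):
  i=0: a_0=24, p_0 = 24*1 + 0 = 24, q_0 = 24*0 + 1 = 1.
  i=1: a_1=6, p_1 = 6*24 + 1 = 145, q_1 = 6*1 + 0 = 6.
Check: 145^2 - 584*6^2 = 21025 - 21024 = 1, so (x, y) = (145, 6) solves the equation, and by the theorem it is the least positive solution.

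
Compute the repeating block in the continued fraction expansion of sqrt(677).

[26; (52)]

Write x_i = (sqrt(677) + m_i)/d_i with (m_0, d_0) = (0, 1). a_0 = floor(sqrt(677)) = 26, since 26^2 = 676 <= 677 < 729 = 27^2.
Iterate m_{i+1} = d_i*a_i - m_i, d_{i+1} = (677 - m_{i+1}^2)/d_i, a_{i+1} = floor((a_0 + m_{i+1})/d_{i+1}):
  m_1 = 1*26 - 0 = 26, d_1 = (677 - 26^2)/1 = 1/1 = 1, a_1 = floor((26 + 26)/1) = 52.
  m_2 = 1*52 - 26 = 26, d_2 = (677 - 26^2)/1 = 1/1 = 1: (m_2, d_2) = (m_1, d_1) = (26, 1), so from here the quotient a_1 repeats; the period length is 1.
Hence the expansion of sqrt(677) is a_0 = 26 followed by the repeating block 52 (period 1).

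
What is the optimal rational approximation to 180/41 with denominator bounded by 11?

Expand x = 180/41 as a continued fraction with the Euclidean algorithm:
  180 = 4*41 + 16, so a_0 = 4.
  41 = 2*16 + 9, so a_1 = 2.
  16 = 1*9 + 7, so a_2 = 1.
  9 = 1*7 + 2, so a_3 = 1.
  7 = 3*2 + 1, so a_4 = 3.
  2 = 2*1 + 0, so a_5 = 2.
so x = [4; 2, 1, 1, 3, 2].
Convergents (p_i = a_i*p_{i-1} + p_{i-2}, q_i = a_i*q_{i-1} + q_{i-2} with p_{-2}=0, p_{-1}=1, q_{-2}=1, q_{-1}=0), until the denominator exceeds 11:
  i=0: a_0=4, p_0 = 4*1 + 0 = 4, q_0 = 4*0 + 1 = 1.
  i=1: a_1=2, p_1 = 2*4 + 1 = 9, q_1 = 2*1 + 0 = 2.
  i=2: a_2=1, p_2 = 1*9 + 4 = 13, q_2 = 1*2 + 1 = 3.
  i=3: a_3=1, p_3 = 1*13 + 9 = 22, q_3 = 1*3 + 2 = 5.
  i=4: a_4=3, p_4 = 3*22 + 13 = 79, q_4 = 3*5 + 3 = 18.
q_4 = 18 > 11, so the last convergent with denominator <= 11 is p_3/q_3 = 22/5.
The closest fraction with denominator <= 11 is either p_3/q_3 or the intermediate fraction (k*p_3 + p_2)/(k*q_3 + q_2) with the largest k >= 1 whose denominator stays <= 11; these approach x as k grows, and every other convergent or intermediate fraction in range is farther away.
Largest k: floor((11 - q_2)/q_3) = floor((11 - 3)/5) = 1.
That gives (1*22 + 13)/(1*5 + 3) = 35/8.
Compare the errors: |x - 22/5| = |180*5 - 22*41|/(41*5) = 2/205, and |x - 35/8| = |180*8 - 35*41|/(41*8) = 5/328.
Cross-multiplying, 2*328 = 656 < 1025 = 5*205, so 2/205 is smaller: the convergent 22/5 is closer to x than 35/8.

22/5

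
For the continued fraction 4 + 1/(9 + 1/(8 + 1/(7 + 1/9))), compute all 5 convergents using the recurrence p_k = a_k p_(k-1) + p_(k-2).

Using the convergent recurrence p_i = a_i*p_{i-1} + p_{i-2}, q_i = a_i*q_{i-1} + q_{i-2} with p_{-2}=0, p_{-1}=1, q_{-2}=1, q_{-1}=0:
  i=0: a_0=4, p_0 = 4*1 + 0 = 4, q_0 = 4*0 + 1 = 1.
  i=1: a_1=9, p_1 = 9*4 + 1 = 37, q_1 = 9*1 + 0 = 9.
  i=2: a_2=8, p_2 = 8*37 + 4 = 300, q_2 = 8*9 + 1 = 73.
  i=3: a_3=7, p_3 = 7*300 + 37 = 2137, q_3 = 7*73 + 9 = 520.
  i=4: a_4=9, p_4 = 9*2137 + 300 = 19533, q_4 = 9*520 + 73 = 4753.

4/1, 37/9, 300/73, 2137/520, 19533/4753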